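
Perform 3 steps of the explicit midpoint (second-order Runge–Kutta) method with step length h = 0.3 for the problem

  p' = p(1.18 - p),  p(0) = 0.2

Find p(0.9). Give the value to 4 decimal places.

0.4371

Midpoint: k1 = f(x_n, p_n); k2 = f(x_n + h/2, p_n + (h/2)·k1); p_{n+1} = p_n + h·k2.
x=0.000000, p=0.200000:
  k1 = f(0.000000, 0.200000) = 0.196000
  k2 = f(0.150000, 0.229400) = 0.218068
  p ← 0.200000 + 0.3·0.218068 = 0.265420
x=0.300000, p=0.265420:
  k1 = f(0.300000, 0.265420) = 0.242748
  k2 = f(0.450000, 0.301832) = 0.265059
  p ← 0.265420 + 0.3·0.265059 = 0.344938
x=0.600000, p=0.344938:
  k1 = f(0.600000, 0.344938) = 0.288045
  k2 = f(0.750000, 0.388145) = 0.307354
  p ← 0.344938 + 0.3·0.307354 = 0.437144
p(0.9) ≈ 0.4371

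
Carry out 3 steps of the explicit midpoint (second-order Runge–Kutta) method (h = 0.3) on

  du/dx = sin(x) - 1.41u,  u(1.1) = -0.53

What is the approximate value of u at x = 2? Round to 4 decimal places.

Midpoint: k1 = f(x_n, u_n); k2 = f(x_n + h/2, u_n + (h/2)·k1); u_{n+1} = u_n + h·k2.
x=1.100000, u=-0.530000:
  k1 = f(1.100000, -0.530000) = 1.638507
  k2 = f(1.250000, -0.284224) = 1.349740
  u ← -0.530000 + 0.3·1.349740 = -0.125078
x=1.400000, u=-0.125078:
  k1 = f(1.400000, -0.125078) = 1.161810
  k2 = f(1.550000, 0.049194) = 0.930421
  u ← -0.125078 + 0.3·0.930421 = 0.154048
x=1.700000, u=0.154048:
  k1 = f(1.700000, 0.154048) = 0.774457
  k2 = f(1.850000, 0.270217) = 0.580269
  u ← 0.154048 + 0.3·0.580269 = 0.328129
u(2) ≈ 0.3281

0.3281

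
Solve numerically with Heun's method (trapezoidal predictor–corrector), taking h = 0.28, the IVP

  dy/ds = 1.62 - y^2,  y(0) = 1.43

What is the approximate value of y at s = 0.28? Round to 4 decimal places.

Heun: k1 = f(s_n, y_n); k2 = f(s_n + h, y_n + h·k1); y_{n+1} = y_n + (h/2)·(k1 + k2).
s=0.000000, y=1.430000:
  k1 = f(0.000000, 1.430000) = -0.424900
  k2 = f(0.280000, 1.311028) = -0.098794
  y ← 1.430000 + (0.28/2)·(-0.424900 + (-0.098794)) = 1.356683
y(0.28) ≈ 1.3567

1.3567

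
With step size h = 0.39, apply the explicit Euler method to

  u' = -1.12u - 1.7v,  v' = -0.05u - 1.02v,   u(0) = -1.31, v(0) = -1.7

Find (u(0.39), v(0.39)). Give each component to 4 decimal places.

Euler on (u,v): u_{n+1} = u_n + h·u', v_{n+1} = v_n + h·v'.
0.000000: (-1.310000, -1.700000); f=(4.357200, 1.799500) → (0.389308, -0.998195)
(u(0.39), v(0.39)) ≈ (0.3893, -0.9982)

0.3893, -0.9982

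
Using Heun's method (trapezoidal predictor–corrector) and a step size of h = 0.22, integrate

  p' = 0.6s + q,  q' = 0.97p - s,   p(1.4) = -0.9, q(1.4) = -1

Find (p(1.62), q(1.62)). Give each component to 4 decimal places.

-0.9757, -1.5280

Heun on (p,q): k1 = f(s_n, state_n); k2 = f(s_n + h, state_n + h·k1); state_{n+1} = state_n + (h/2)·(k1 + k2).
1.400000: (-0.900000, -1.000000)
  k1 = (-0.160000, -2.273000)
  predictor → (-0.935200, -1.500060)
  k2 = (-0.528060, -2.527144)
  → (-0.975687, -1.528016)
(p(1.62), q(1.62)) ≈ (-0.9757, -1.5280)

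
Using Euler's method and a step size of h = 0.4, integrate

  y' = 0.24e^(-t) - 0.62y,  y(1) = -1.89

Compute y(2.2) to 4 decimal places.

Euler: y_{n+1} = y_n + h·f(t_n, y_n).
t=1.000000, y=-1.890000: f=1.260091 → y ← -1.890000 + 0.4·1.260091 = -1.385964
t=1.400000, y=-1.385964: f=0.918481 → y ← -1.385964 + 0.4·0.918481 = -1.018571
t=1.800000, y=-1.018571: f=0.671186 → y ← -1.018571 + 0.4·0.671186 = -0.750097
y(2.2) ≈ -0.7501

-0.7501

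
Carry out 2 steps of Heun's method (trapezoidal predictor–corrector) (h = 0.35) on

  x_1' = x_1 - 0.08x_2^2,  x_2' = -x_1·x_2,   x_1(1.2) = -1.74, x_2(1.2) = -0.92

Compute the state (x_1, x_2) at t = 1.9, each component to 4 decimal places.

-3.7558, -4.6768

Heun on (x_1,x_2): k1 = f(t_n, state_n); k2 = f(t_n + h, state_n + h·k1); state_{n+1} = state_n + (h/2)·(k1 + k2).
1.200000: (-1.740000, -0.920000)
  k1 = (-1.807712, -1.600800)
  predictor → (-2.372699, -1.480280)
  k2 = (-2.547998, -3.512259)
  → (-2.502249, -1.814785)
1.550000: (-2.502249, -1.814785)
  k1 = (-2.765725, -4.541045)
  predictor → (-3.470253, -3.404151)
  k2 = (-4.397312, -11.813265)
  → (-3.755781, -4.676790)
(x_1(1.9), x_2(1.9)) ≈ (-3.7558, -4.6768)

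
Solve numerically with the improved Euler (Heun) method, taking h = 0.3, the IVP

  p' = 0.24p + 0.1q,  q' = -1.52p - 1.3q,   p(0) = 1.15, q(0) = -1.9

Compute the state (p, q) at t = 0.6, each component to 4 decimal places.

Heun on (p,q): k1 = f(t_n, state_n); k2 = f(t_n + h, state_n + h·k1); state_{n+1} = state_n + (h/2)·(k1 + k2).
0.000000: (1.150000, -1.900000)
  k1 = (0.086000, 0.722000)
  predictor → (1.175800, -1.683400)
  k2 = (0.113852, 0.401204)
  → (1.179978, -1.731519)
0.300000: (1.179978, -1.731519)
  k1 = (0.110043, 0.457409)
  predictor → (1.212991, -1.594297)
  k2 = (0.131688, 0.228840)
  → (1.216237, -1.628582)
(p(0.6), q(0.6)) ≈ (1.2162, -1.6286)

1.2162, -1.6286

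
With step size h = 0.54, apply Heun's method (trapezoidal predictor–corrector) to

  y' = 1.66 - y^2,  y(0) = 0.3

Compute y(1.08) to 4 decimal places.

1.0387

Heun: k1 = f(t_n, y_n); k2 = f(t_n + h, y_n + h·k1); y_{n+1} = y_n + (h/2)·(k1 + k2).
t=0.000000, y=0.300000:
  k1 = f(0.000000, 0.300000) = 1.570000
  k2 = f(0.540000, 1.147800) = 0.342555
  y ← 0.300000 + (0.54/2)·(1.570000 + 0.342555) = 0.816390
t=0.540000, y=0.816390:
  k1 = f(0.540000, 0.816390) = 0.993508
  k2 = f(1.080000, 1.352884) = -0.170295
  y ← 0.816390 + (0.54/2)·(0.993508 + (-0.170295)) = 1.038657
y(1.08) ≈ 1.0387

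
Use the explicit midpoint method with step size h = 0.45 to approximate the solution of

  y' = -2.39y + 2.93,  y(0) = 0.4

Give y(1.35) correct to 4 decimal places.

Midpoint: k1 = f(x_n, y_n); k2 = f(x_n + h/2, y_n + (h/2)·k1); y_{n+1} = y_n + h·k2.
x=0.000000, y=0.400000:
  k1 = f(0.000000, 0.400000) = 1.974000
  k2 = f(0.225000, 0.844150) = 0.912481
  y ← 0.400000 + 0.45·0.912481 = 0.810617
x=0.450000, y=0.810617:
  k1 = f(0.450000, 0.810617) = 0.992626
  k2 = f(0.675000, 1.033958) = 0.458841
  y ← 0.810617 + 0.45·0.458841 = 1.017095
x=0.900000, y=1.017095:
  k1 = f(0.900000, 1.017095) = 0.499142
  k2 = f(1.125000, 1.129402) = 0.230728
  y ← 1.017095 + 0.45·0.230728 = 1.120923
y(1.35) ≈ 1.1209

1.1209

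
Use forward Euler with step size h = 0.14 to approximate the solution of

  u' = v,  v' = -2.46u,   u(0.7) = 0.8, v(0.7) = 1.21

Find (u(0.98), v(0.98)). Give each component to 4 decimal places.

1.1002, 0.6006

Euler on (u,v): u_{n+1} = u_n + h·u', v_{n+1} = v_n + h·v'.
0.700000: (0.800000, 1.210000); f=(1.210000, -1.968000) → (0.969400, 0.934480)
0.840000: (0.969400, 0.934480); f=(0.934480, -2.384724) → (1.100227, 0.600619)
(u(0.98), v(0.98)) ≈ (1.1002, 0.6006)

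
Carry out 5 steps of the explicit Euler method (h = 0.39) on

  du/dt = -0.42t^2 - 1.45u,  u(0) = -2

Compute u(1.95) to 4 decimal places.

-0.5479

Euler: u_{n+1} = u_n + h·f(t_n, u_n).
t=0.000000, u=-2.000000: f=2.900000 → u ← -2.000000 + 0.39·2.900000 = -0.869000
t=0.390000, u=-0.869000: f=1.196168 → u ← -0.869000 + 0.39·1.196168 = -0.402494
t=0.780000, u=-0.402494: f=0.328089 → u ← -0.402494 + 0.39·0.328089 = -0.274540
t=1.170000, u=-0.274540: f=-0.176855 → u ← -0.274540 + 0.39·(-0.176855) = -0.343513
t=1.560000, u=-0.343513: f=-0.524018 → u ← -0.343513 + 0.39·(-0.524018) = -0.547880
u(1.95) ≈ -0.5479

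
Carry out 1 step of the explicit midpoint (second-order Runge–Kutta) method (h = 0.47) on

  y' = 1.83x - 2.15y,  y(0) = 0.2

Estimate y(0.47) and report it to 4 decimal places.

Midpoint: k1 = f(x_n, y_n); k2 = f(x_n + h/2, y_n + (h/2)·k1); y_{n+1} = y_n + h·k2.
x=0.000000, y=0.200000:
  k1 = f(0.000000, 0.200000) = -0.430000
  k2 = f(0.235000, 0.098950) = 0.217307
  y ← 0.200000 + 0.47·0.217307 = 0.302135
y(0.47) ≈ 0.3021

0.3021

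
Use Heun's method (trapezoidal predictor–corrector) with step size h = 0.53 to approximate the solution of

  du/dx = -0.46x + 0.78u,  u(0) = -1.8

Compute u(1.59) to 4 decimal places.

-6.9132

Heun: k1 = f(x_n, u_n); k2 = f(x_n + h, u_n + h·k1); u_{n+1} = u_n + (h/2)·(k1 + k2).
x=0.000000, u=-1.800000:
  k1 = f(0.000000, -1.800000) = -1.404000
  k2 = f(0.530000, -2.544120) = -2.228214
  u ← -1.800000 + (0.53/2)·(-1.404000 + (-2.228214)) = -2.762537
x=0.530000, u=-2.762537:
  k1 = f(0.530000, -2.762537) = -2.398579
  k2 = f(1.060000, -4.033783) = -3.633951
  u ← -2.762537 + (0.53/2)·(-2.398579 + (-3.633951)) = -4.361157
x=1.060000, u=-4.361157:
  k1 = f(1.060000, -4.361157) = -3.889302
  k2 = f(1.590000, -6.422487) = -5.740940
  u ← -4.361157 + (0.53/2)·(-3.889302 + (-5.740940)) = -6.913171
u(1.59) ≈ -6.9132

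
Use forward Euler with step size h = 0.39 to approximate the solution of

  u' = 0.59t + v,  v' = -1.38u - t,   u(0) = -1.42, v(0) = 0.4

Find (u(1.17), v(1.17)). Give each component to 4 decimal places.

0.1193, 1.7758

Euler on (u,v): u_{n+1} = u_n + h·u', v_{n+1} = v_n + h·v'.
0.000000: (-1.420000, 0.400000); f=(0.400000, 1.959600) → (-1.264000, 1.164244)
0.390000: (-1.264000, 1.164244); f=(1.394344, 1.354320) → (-0.720206, 1.692429)
0.780000: (-0.720206, 1.692429); f=(2.152629, 0.213884) → (0.119319, 1.775844)
(u(1.17), v(1.17)) ≈ (0.1193, 1.7758)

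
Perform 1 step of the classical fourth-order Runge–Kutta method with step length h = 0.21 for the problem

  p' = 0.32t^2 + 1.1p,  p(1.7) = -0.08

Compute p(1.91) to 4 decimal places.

0.1447

RK4: k1 = f(t_n, p_n); k2 = f(t_n + h/2, p_n + (h/2)·k1); k3 = f(t_n + h/2, p_n + (h/2)·k2); k4 = f(t_n + h, p_n + h·k3); p_{n+1} = p_n + (h/6)·(k1 + 2k2 + 2k3 + k4).
t=1.700000, p=-0.080000:
  k1 = f(1.700000, -0.080000) = 0.836800
  k2 = f(1.805000, 0.007864) = 1.051218
  k3 = f(1.805000, 0.030378) = 1.075984
  k4 = f(1.910000, 0.145957) = 1.327944
  p ← -0.080000 + (0.21/6)·(k1 + 2k2 + 2k3 + k4) = 0.144670
p(1.91) ≈ 0.1447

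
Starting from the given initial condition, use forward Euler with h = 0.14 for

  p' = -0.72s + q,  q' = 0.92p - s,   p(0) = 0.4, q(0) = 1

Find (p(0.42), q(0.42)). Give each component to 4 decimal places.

Euler on (p,q): p_{n+1} = p_n + h·p', q_{n+1} = q_n + h·q'.
0.000000: (0.400000, 1.000000); f=(1.000000, 0.368000) → (0.540000, 1.051520)
0.140000: (0.540000, 1.051520); f=(0.950720, 0.356800) → (0.673101, 1.101472)
0.280000: (0.673101, 1.101472); f=(0.899872, 0.339253) → (0.799083, 1.148967)
(p(0.42), q(0.42)) ≈ (0.7991, 1.1490)

0.7991, 1.1490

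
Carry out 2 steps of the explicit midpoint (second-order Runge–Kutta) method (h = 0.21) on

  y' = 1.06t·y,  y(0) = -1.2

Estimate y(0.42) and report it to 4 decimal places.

Midpoint: k1 = f(t_n, y_n); k2 = f(t_n + h/2, y_n + (h/2)·k1); y_{n+1} = y_n + h·k2.
t=0.000000, y=-1.200000:
  k1 = f(0.000000, -1.200000) = 0.000000
  k2 = f(0.105000, -1.200000) = -0.133560
  y ← -1.200000 + 0.21·(-0.133560) = -1.228048
t=0.210000, y=-1.228048:
  k1 = f(0.210000, -1.228048) = -0.273363
  k2 = f(0.315000, -1.256751) = -0.419629
  y ← -1.228048 + 0.21·(-0.419629) = -1.316170
y(0.42) ≈ -1.3162

-1.3162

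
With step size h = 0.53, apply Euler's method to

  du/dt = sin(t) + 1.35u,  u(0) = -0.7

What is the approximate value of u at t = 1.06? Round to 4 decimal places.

-1.7921

Euler: u_{n+1} = u_n + h·f(t_n, u_n).
t=0.000000, u=-0.700000: f=-0.945000 → u ← -0.700000 + 0.53·(-0.945000) = -1.200850
t=0.530000, u=-1.200850: f=-1.115614 → u ← -1.200850 + 0.53·(-1.115614) = -1.792126
u(1.06) ≈ -1.7921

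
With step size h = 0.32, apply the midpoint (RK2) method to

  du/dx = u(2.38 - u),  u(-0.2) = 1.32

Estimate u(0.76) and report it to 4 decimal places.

Midpoint: k1 = f(x_n, u_n); k2 = f(x_n + h/2, u_n + (h/2)·k1); u_{n+1} = u_n + h·k2.
x=-0.200000, u=1.320000:
  k1 = f(-0.200000, 1.320000) = 1.399200
  k2 = f(-0.040000, 1.543872) = 1.290875
  u ← 1.320000 + 0.32·1.290875 = 1.733080
x=0.120000, u=1.733080:
  k1 = f(0.120000, 1.733080) = 1.121164
  k2 = f(0.280000, 1.912466) = 0.894143
  u ← 1.733080 + 0.32·0.894143 = 2.019206
x=0.440000, u=2.019206:
  k1 = f(0.440000, 2.019206) = 0.728518
  k2 = f(0.600000, 2.135768) = 0.521622
  u ← 2.019206 + 0.32·0.521622 = 2.186125
u(0.76) ≈ 2.1861

2.1861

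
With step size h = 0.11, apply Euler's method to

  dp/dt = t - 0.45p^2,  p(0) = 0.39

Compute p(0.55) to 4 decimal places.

0.4715

Euler: p_{n+1} = p_n + h·f(t_n, p_n).
t=0.000000, p=0.390000: f=-0.068445 → p ← 0.390000 + 0.11·(-0.068445) = 0.382471
t=0.110000, p=0.382471: f=0.044172 → p ← 0.382471 + 0.11·0.044172 = 0.387330
t=0.220000, p=0.387330: f=0.152489 → p ← 0.387330 + 0.11·0.152489 = 0.404104
t=0.330000, p=0.404104: f=0.256515 → p ← 0.404104 + 0.11·0.256515 = 0.432320
t=0.440000, p=0.432320: f=0.355895 → p ← 0.432320 + 0.11·0.355895 = 0.471469
p(0.55) ≈ 0.4715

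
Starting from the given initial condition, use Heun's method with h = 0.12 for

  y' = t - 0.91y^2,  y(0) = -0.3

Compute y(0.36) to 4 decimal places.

-0.2639

Heun: k1 = f(t_n, y_n); k2 = f(t_n + h, y_n + h·k1); y_{n+1} = y_n + (h/2)·(k1 + k2).
t=0.000000, y=-0.300000:
  k1 = f(0.000000, -0.300000) = -0.081900
  k2 = f(0.120000, -0.309828) = 0.032646
  y ← -0.300000 + (0.12/2)·(-0.081900 + 0.032646) = -0.302955
t=0.120000, y=-0.302955:
  k1 = f(0.120000, -0.302955) = 0.036478
  k2 = f(0.240000, -0.298578) = 0.158875
  y ← -0.302955 + (0.12/2)·(0.036478 + 0.158875) = -0.291234
t=0.240000, y=-0.291234:
  k1 = f(0.240000, -0.291234) = 0.162816
  k2 = f(0.360000, -0.271696) = 0.292825
  y ← -0.291234 + (0.12/2)·(0.162816 + 0.292825) = -0.263896
y(0.36) ≈ -0.2639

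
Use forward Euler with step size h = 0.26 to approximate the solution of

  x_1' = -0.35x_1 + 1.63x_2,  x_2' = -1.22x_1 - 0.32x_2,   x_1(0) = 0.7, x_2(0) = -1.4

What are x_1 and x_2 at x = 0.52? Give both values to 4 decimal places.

Euler on (x_1,x_2): x_1_{n+1} = x_1_n + h·x_1', x_2_{n+1} = x_2_n + h·x_2'.
0.000000: (0.700000, -1.400000); f=(-2.527000, -0.406000) → (0.042980, -1.505560)
0.260000: (0.042980, -1.505560); f=(-2.469106, 0.429344) → (-0.598988, -1.393931)
(x_1(0.52), x_2(0.52)) ≈ (-0.5990, -1.3939)

-0.5990, -1.3939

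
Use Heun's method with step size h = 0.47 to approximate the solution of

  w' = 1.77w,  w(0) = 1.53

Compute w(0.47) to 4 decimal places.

Heun: k1 = f(t_n, w_n); k2 = f(t_n + h, w_n + h·k1); w_{n+1} = w_n + (h/2)·(k1 + k2).
t=0.000000, w=1.530000:
  k1 = f(0.000000, 1.530000) = 2.708100
  k2 = f(0.470000, 2.802807) = 4.960968
  w ← 1.530000 + (0.47/2)·(2.708100 + 4.960968) = 3.332231
w(0.47) ≈ 3.3322

3.3322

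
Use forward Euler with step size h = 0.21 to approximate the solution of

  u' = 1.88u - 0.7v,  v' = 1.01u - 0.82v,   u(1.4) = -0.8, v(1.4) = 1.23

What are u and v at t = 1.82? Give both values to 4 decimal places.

-1.9333, 0.4274

Euler on (u,v): u_{n+1} = u_n + h·u', v_{n+1} = v_n + h·v'.
1.400000: (-0.800000, 1.230000); f=(-2.365000, -1.816600) → (-1.296650, 0.848514)
1.610000: (-1.296650, 0.848514); f=(-3.031662, -2.005398) → (-1.933299, 0.427380)
(u(1.82), v(1.82)) ≈ (-1.9333, 0.4274)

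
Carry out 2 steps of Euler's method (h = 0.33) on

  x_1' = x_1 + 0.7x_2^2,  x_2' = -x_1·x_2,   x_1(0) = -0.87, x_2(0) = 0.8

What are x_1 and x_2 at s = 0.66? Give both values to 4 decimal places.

Euler on (x_1,x_2): x_1_{n+1} = x_1_n + h·x_1', x_2_{n+1} = x_2_n + h·x_2'.
0.000000: (-0.870000, 0.800000); f=(-0.422000, 0.696000) → (-1.009260, 1.029680)
0.330000: (-1.009260, 1.029680); f=(-0.267091, 1.039215) → (-1.097400, 1.372621)
(x_1(0.66), x_2(0.66)) ≈ (-1.0974, 1.3726)

-1.0974, 1.3726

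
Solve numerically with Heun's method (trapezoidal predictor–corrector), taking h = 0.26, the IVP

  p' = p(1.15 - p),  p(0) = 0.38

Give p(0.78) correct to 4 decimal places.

Heun: k1 = f(s_n, p_n); k2 = f(s_n + h, p_n + h·k1); p_{n+1} = p_n + (h/2)·(k1 + k2).
s=0.000000, p=0.380000:
  k1 = f(0.000000, 0.380000) = 0.292600
  k2 = f(0.260000, 0.456076) = 0.316482
  p ← 0.380000 + (0.26/2)·(0.292600 + 0.316482) = 0.459181
s=0.260000, p=0.459181:
  k1 = f(0.260000, 0.459181) = 0.317211
  k2 = f(0.520000, 0.541656) = 0.329513
  p ← 0.459181 + (0.26/2)·(0.317211 + 0.329513) = 0.543255
s=0.520000, p=0.543255:
  k1 = f(0.520000, 0.543255) = 0.329617
  k2 = f(0.780000, 0.628955) = 0.327714
  p ← 0.543255 + (0.26/2)·(0.329617 + 0.327714) = 0.628708
p(0.78) ≈ 0.6287

0.6287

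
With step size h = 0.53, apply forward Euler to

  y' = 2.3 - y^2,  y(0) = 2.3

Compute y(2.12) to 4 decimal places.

Euler: y_{n+1} = y_n + h·f(x_n, y_n).
x=0.000000, y=2.300000: f=-2.990000 → y ← 2.300000 + 0.53·(-2.990000) = 0.715300
x=0.530000, y=0.715300: f=1.788346 → y ← 0.715300 + 0.53·1.788346 = 1.663123
x=1.060000, y=1.663123: f=-0.465979 → y ← 1.663123 + 0.53·(-0.465979) = 1.416154
x=1.590000, y=1.416154: f=0.294507 → y ← 1.416154 + 0.53·0.294507 = 1.572243
y(2.12) ≈ 1.5722

1.5722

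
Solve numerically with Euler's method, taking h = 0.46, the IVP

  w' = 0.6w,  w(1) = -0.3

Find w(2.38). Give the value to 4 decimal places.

Euler: w_{n+1} = w_n + h·f(x_n, w_n).
x=1.000000, w=-0.300000: f=-0.180000 → w ← -0.300000 + 0.46·(-0.180000) = -0.382800
x=1.460000, w=-0.382800: f=-0.229680 → w ← -0.382800 + 0.46·(-0.229680) = -0.488453
x=1.920000, w=-0.488453: f=-0.293072 → w ← -0.488453 + 0.46·(-0.293072) = -0.623266
w(2.38) ≈ -0.6233

-0.6233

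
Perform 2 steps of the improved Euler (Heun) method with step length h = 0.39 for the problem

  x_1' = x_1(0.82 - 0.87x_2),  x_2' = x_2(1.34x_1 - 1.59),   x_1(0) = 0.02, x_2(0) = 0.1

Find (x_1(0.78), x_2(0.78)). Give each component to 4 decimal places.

0.0363, 0.0334

Heun on (x_1,x_2): k1 = f(t_n, state_n); k2 = f(t_n + h, state_n + h·k1); state_{n+1} = state_n + (h/2)·(k1 + k2).
0.000000: (0.020000, 0.100000)
  k1 = (0.014660, -0.156320)
  predictor → (0.025717, 0.039035)
  k2 = (0.020215, -0.060721)
  → (0.026801, 0.057677)
0.390000: (0.026801, 0.057677)
  k1 = (0.020632, -0.089635)
  predictor → (0.034847, 0.022719)
  k2 = (0.027886, -0.035063)
  → (0.036261, 0.033361)
(x_1(0.78), x_2(0.78)) ≈ (0.0363, 0.0334)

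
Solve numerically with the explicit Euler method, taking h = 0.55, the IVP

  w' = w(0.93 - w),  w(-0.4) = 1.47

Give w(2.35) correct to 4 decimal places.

Euler: w_{n+1} = w_n + h·f(x_n, w_n).
x=-0.400000, w=1.470000: f=-0.793800 → w ← 1.470000 + 0.55·(-0.793800) = 1.033410
x=0.150000, w=1.033410: f=-0.106865 → w ← 1.033410 + 0.55·(-0.106865) = 0.974634
x=0.700000, w=0.974634: f=-0.043502 → w ← 0.974634 + 0.55·(-0.043502) = 0.950708
x=1.250000, w=0.950708: f=-0.019687 → w ← 0.950708 + 0.55·(-0.019687) = 0.939880
x=1.800000, w=0.939880: f=-0.009286 → w ← 0.939880 + 0.55·(-0.009286) = 0.934773
w(2.35) ≈ 0.9348

0.9348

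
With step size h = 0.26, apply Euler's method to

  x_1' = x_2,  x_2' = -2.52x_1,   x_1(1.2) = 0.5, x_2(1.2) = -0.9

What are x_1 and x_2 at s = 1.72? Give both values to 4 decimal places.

Euler on (x_1,x_2): x_1_{n+1} = x_1_n + h·x_1', x_2_{n+1} = x_2_n + h·x_2'.
1.200000: (0.500000, -0.900000); f=(-0.900000, -1.260000) → (0.266000, -1.227600)
1.460000: (0.266000, -1.227600); f=(-1.227600, -0.670320) → (-0.053176, -1.401883)
(x_1(1.72), x_2(1.72)) ≈ (-0.0532, -1.4019)

-0.0532, -1.4019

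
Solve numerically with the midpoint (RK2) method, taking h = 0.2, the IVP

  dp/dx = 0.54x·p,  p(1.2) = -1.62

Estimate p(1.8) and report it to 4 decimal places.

Midpoint: k1 = f(x_n, p_n); k2 = f(x_n + h/2, p_n + (h/2)·k1); p_{n+1} = p_n + h·k2.
x=1.200000, p=-1.620000:
  k1 = f(1.200000, -1.620000) = -1.049760
  k2 = f(1.300000, -1.724976) = -1.210933
  p ← -1.620000 + 0.2·(-1.210933) = -1.862187
x=1.400000, p=-1.862187:
  k1 = f(1.400000, -1.862187) = -1.407813
  k2 = f(1.500000, -2.002968) = -1.622404
  p ← -1.862187 + 0.2·(-1.622404) = -2.186667
x=1.600000, p=-2.186667:
  k1 = f(1.600000, -2.186667) = -1.889281
  k2 = f(1.700000, -2.375596) = -2.180797
  p ← -2.186667 + 0.2·(-2.180797) = -2.622827
p(1.8) ≈ -2.6228

-2.6228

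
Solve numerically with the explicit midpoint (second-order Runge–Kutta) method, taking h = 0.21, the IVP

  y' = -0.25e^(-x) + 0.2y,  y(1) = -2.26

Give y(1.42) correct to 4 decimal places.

Midpoint: k1 = f(x_n, y_n); k2 = f(x_n + h/2, y_n + (h/2)·k1); y_{n+1} = y_n + h·k2.
x=1.000000, y=-2.260000:
  k1 = f(1.000000, -2.260000) = -0.543970
  k2 = f(1.105000, -2.317117) = -0.546226
  y ← -2.260000 + 0.21·(-0.546226) = -2.374707
x=1.210000, y=-2.374707:
  k1 = f(1.210000, -2.374707) = -0.549491
  k2 = f(1.315000, -2.432404) = -0.553599
  y ← -2.374707 + 0.21·(-0.553599) = -2.490963
y(1.42) ≈ -2.4910

-2.4910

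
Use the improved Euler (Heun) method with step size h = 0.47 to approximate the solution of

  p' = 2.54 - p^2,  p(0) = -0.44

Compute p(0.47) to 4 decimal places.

Heun: k1 = f(t_n, p_n); k2 = f(t_n + h, p_n + h·k1); p_{n+1} = p_n + (h/2)·(k1 + k2).
t=0.000000, p=-0.440000:
  k1 = f(0.000000, -0.440000) = 2.346400
  k2 = f(0.470000, 0.662808) = 2.100686
  p ← -0.440000 + (0.47/2)·(2.346400 + 2.100686) = 0.605065
p(0.47) ≈ 0.6051

0.6051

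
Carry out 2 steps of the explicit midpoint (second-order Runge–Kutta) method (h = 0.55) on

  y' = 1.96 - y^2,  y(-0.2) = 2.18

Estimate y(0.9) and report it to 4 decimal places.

2.1370

Midpoint: k1 = f(t_n, y_n); k2 = f(t_n + h/2, y_n + (h/2)·k1); y_{n+1} = y_n + h·k2.
t=-0.200000, y=2.180000:
  k1 = f(-0.200000, 2.180000) = -2.792400
  k2 = f(0.075000, 1.412090) = -0.033998
  y ← 2.180000 + 0.55·(-0.033998) = 2.161301
t=0.350000, y=2.161301:
  k1 = f(0.350000, 2.161301) = -2.711222
  k2 = f(0.625000, 1.415715) = -0.044249
  y ← 2.161301 + 0.55·(-0.044249) = 2.136964
y(0.9) ≈ 2.1370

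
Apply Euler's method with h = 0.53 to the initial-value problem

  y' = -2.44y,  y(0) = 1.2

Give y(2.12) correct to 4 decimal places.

Euler: y_{n+1} = y_n + h·f(x_n, y_n).
x=0.000000, y=1.200000: f=-2.928000 → y ← 1.200000 + 0.53·(-2.928000) = -0.351840
x=0.530000, y=-0.351840: f=0.858490 → y ← -0.351840 + 0.53·0.858490 = 0.103159
x=1.060000, y=0.103159: f=-0.251709 → y ← 0.103159 + 0.53·(-0.251709) = -0.030246
x=1.590000, y=-0.030246: f=0.073801 → y ← -0.030246 + 0.53·0.073801 = 0.008868
y(2.12) ≈ 0.0089

0.0089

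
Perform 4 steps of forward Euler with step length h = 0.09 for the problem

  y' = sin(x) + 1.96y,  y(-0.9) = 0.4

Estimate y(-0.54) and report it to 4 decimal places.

Euler: y_{n+1} = y_n + h·f(x_n, y_n).
x=-0.900000, y=0.400000: f=0.000673 → y ← 0.400000 + 0.09·0.000673 = 0.400061
x=-0.810000, y=0.400061: f=0.059832 → y ← 0.400061 + 0.09·0.059832 = 0.405445
x=-0.720000, y=0.405445: f=0.135288 → y ← 0.405445 + 0.09·0.135288 = 0.417621
x=-0.630000, y=0.417621: f=0.229393 → y ← 0.417621 + 0.09·0.229393 = 0.438267
y(-0.54) ≈ 0.4383

0.4383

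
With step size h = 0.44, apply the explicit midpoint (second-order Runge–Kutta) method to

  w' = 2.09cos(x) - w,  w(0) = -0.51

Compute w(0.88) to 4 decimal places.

0.7800

Midpoint: k1 = f(x_n, w_n); k2 = f(x_n + h/2, w_n + (h/2)·k1); w_{n+1} = w_n + h·k2.
x=0.000000, w=-0.510000:
  k1 = f(0.000000, -0.510000) = 2.600000
  k2 = f(0.220000, 0.062000) = 1.977626
  w ← -0.510000 + 0.44·1.977626 = 0.360155
x=0.440000, w=0.360155:
  k1 = f(0.440000, 0.360155) = 1.530776
  k2 = f(0.660000, 0.696926) = 0.954158
  w ← 0.360155 + 0.44·0.954158 = 0.779985
w(0.88) ≈ 0.7800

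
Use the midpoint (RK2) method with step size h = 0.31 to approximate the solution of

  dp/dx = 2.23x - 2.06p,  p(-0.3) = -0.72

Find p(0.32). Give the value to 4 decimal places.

Midpoint: k1 = f(x_n, p_n); k2 = f(x_n + h/2, p_n + (h/2)·k1); p_{n+1} = p_n + h·k2.
x=-0.300000, p=-0.720000:
  k1 = f(-0.300000, -0.720000) = 0.814200
  k2 = f(-0.145000, -0.593799) = 0.899876
  p ← -0.720000 + 0.31·0.899876 = -0.441038
x=0.010000, p=-0.441038:
  k1 = f(0.010000, -0.441038) = 0.930839
  k2 = f(0.165000, -0.296758) = 0.979272
  p ← -0.441038 + 0.31·0.979272 = -0.137464
p(0.32) ≈ -0.1375

-0.1375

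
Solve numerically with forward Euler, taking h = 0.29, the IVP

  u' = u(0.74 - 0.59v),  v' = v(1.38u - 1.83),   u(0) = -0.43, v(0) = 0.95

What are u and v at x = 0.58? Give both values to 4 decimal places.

Euler on (u,v): u_{n+1} = u_n + h·u', v_{n+1} = v_n + h·v'.
0.000000: (-0.430000, 0.950000); f=(-0.077185, -2.302230) → (-0.452384, 0.282353)
0.290000: (-0.452384, 0.282353); f=(-0.259402, -0.692977) → (-0.527610, 0.081390)
(u(0.58), v(0.58)) ≈ (-0.5276, 0.0814)

-0.5276, 0.0814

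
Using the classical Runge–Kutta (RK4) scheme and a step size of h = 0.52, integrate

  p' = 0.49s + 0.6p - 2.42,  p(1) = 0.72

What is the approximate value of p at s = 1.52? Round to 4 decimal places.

-0.1204

RK4: k1 = f(s_n, p_n); k2 = f(s_n + h/2, p_n + (h/2)·k1); k3 = f(s_n + h/2, p_n + (h/2)·k2); k4 = f(s_n + h, p_n + h·k3); p_{n+1} = p_n + (h/6)·(k1 + 2k2 + 2k3 + k4).
s=1.000000, p=0.720000:
  k1 = f(1.000000, 0.720000) = -1.498000
  k2 = f(1.260000, 0.330520) = -1.604288
  k3 = f(1.260000, 0.302885) = -1.620869
  k4 = f(1.520000, -0.122852) = -1.748911
  p ← 0.720000 + (0.52/6)·(k1 + 2k2 + 2k3 + k4) = -0.120426
p(1.52) ≈ -0.1204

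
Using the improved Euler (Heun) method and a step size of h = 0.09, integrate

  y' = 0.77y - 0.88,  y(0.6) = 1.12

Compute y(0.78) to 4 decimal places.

Heun: k1 = f(t_n, y_n); k2 = f(t_n + h, y_n + h·k1); y_{n+1} = y_n + (h/2)·(k1 + k2).
t=0.600000, y=1.120000:
  k1 = f(0.600000, 1.120000) = -0.017600
  k2 = f(0.690000, 1.118416) = -0.018820
  y ← 1.120000 + (0.09/2)·(-0.017600 + (-0.018820)) = 1.118361
t=0.690000, y=1.118361:
  k1 = f(0.690000, 1.118361) = -0.018862
  k2 = f(0.780000, 1.116664) = -0.020169
  y ← 1.118361 + (0.09/2)·(-0.018862 + (-0.020169)) = 1.116605
y(0.78) ≈ 1.1166

1.1166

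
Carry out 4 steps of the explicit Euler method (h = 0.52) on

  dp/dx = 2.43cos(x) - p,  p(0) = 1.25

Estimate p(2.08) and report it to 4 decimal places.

Euler: p_{n+1} = p_n + h·f(x_n, p_n).
x=0.000000, p=1.250000: f=1.180000 → p ← 1.250000 + 0.52·1.180000 = 1.863600
x=0.520000, p=1.863600: f=0.245201 → p ← 1.863600 + 0.52·0.245201 = 1.991104
x=1.040000, p=1.991104: f=-0.760989 → p ← 1.991104 + 0.52·(-0.760989) = 1.595390
x=1.560000, p=1.595390: f=-1.569155 → p ← 1.595390 + 0.52·(-1.569155) = 0.779429
p(2.08) ≈ 0.7794

0.7794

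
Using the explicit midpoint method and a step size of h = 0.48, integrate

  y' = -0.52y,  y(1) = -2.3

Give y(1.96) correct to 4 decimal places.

-1.4049

Midpoint: k1 = f(x_n, y_n); k2 = f(x_n + h/2, y_n + (h/2)·k1); y_{n+1} = y_n + h·k2.
x=1.000000, y=-2.300000:
  k1 = f(1.000000, -2.300000) = 1.196000
  k2 = f(1.240000, -2.012960) = 1.046739
  y ← -2.300000 + 0.48·1.046739 = -1.797565
x=1.480000, y=-1.797565:
  k1 = f(1.480000, -1.797565) = 0.934734
  k2 = f(1.720000, -1.573229) = 0.818079
  y ← -1.797565 + 0.48·0.818079 = -1.404887
y(1.96) ≈ -1.4049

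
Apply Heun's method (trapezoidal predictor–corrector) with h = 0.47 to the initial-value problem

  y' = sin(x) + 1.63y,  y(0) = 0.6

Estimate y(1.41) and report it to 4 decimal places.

Heun: k1 = f(x_n, y_n); k2 = f(x_n + h, y_n + h·k1); y_{n+1} = y_n + (h/2)·(k1 + k2).
x=0.000000, y=0.600000:
  k1 = f(0.000000, 0.600000) = 0.978000
  k2 = f(0.470000, 1.059660) = 2.180132
  y ← 0.600000 + (0.47/2)·(0.978000 + 2.180132) = 1.342161
x=0.470000, y=1.342161:
  k1 = f(0.470000, 1.342161) = 2.640609
  k2 = f(0.940000, 2.583247) = 5.018251
  y ← 1.342161 + (0.47/2)·(2.640609 + 5.018251) = 3.141993
x=0.940000, y=3.141993:
  k1 = f(0.940000, 3.141993) = 5.929007
  k2 = f(1.410000, 5.928626) = 10.650761
  y ← 3.141993 + (0.47/2)·(5.929007 + 10.650761) = 7.038239
y(1.41) ≈ 7.0382

7.0382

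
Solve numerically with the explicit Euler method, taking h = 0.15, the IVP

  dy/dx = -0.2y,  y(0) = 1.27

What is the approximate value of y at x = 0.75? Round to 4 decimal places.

Euler: y_{n+1} = y_n + h·f(x_n, y_n).
x=0.000000, y=1.270000: f=-0.254000 → y ← 1.270000 + 0.15·(-0.254000) = 1.231900
x=0.150000, y=1.231900: f=-0.246380 → y ← 1.231900 + 0.15·(-0.246380) = 1.194943
x=0.300000, y=1.194943: f=-0.238989 → y ← 1.194943 + 0.15·(-0.238989) = 1.159095
x=0.450000, y=1.159095: f=-0.231819 → y ← 1.159095 + 0.15·(-0.231819) = 1.124322
x=0.600000, y=1.124322: f=-0.224864 → y ← 1.124322 + 0.15·(-0.224864) = 1.090592
y(0.75) ≈ 1.0906

1.0906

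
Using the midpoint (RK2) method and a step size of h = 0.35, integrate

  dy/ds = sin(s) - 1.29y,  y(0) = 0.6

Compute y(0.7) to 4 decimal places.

0.4418

Midpoint: k1 = f(s_n, y_n); k2 = f(s_n + h/2, y_n + (h/2)·k1); y_{n+1} = y_n + h·k2.
s=0.000000, y=0.600000:
  k1 = f(0.000000, 0.600000) = -0.774000
  k2 = f(0.175000, 0.464550) = -0.425161
  y ← 0.600000 + 0.35·(-0.425161) = 0.451194
s=0.350000, y=0.451194:
  k1 = f(0.350000, 0.451194) = -0.239142
  k2 = f(0.525000, 0.409344) = -0.026840
  y ← 0.451194 + 0.35·(-0.026840) = 0.441799
y(0.7) ≈ 0.4418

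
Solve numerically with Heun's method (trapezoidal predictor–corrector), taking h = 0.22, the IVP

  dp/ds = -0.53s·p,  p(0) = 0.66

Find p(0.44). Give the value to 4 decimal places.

0.6269

Heun: k1 = f(s_n, p_n); k2 = f(s_n + h, p_n + h·k1); p_{n+1} = p_n + (h/2)·(k1 + k2).
s=0.000000, p=0.660000:
  k1 = f(0.000000, 0.660000) = 0.000000
  k2 = f(0.220000, 0.660000) = -0.076956
  p ← 0.660000 + (0.22/2)·(0.000000 + (-0.076956)) = 0.651535
s=0.220000, p=0.651535:
  k1 = f(0.220000, 0.651535) = -0.075969
  k2 = f(0.440000, 0.634822) = -0.148040
  p ← 0.651535 + (0.22/2)·(-0.075969 + (-0.148040)) = 0.626894
p(0.44) ≈ 0.6269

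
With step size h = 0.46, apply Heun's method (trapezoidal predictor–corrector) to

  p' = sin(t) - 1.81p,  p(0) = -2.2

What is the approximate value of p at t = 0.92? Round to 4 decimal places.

Heun: k1 = f(t_n, p_n); k2 = f(t_n + h, p_n + h·k1); p_{n+1} = p_n + (h/2)·(k1 + k2).
t=0.000000, p=-2.200000:
  k1 = f(0.000000, -2.200000) = 3.982000
  k2 = f(0.460000, -0.368280) = 1.110535
  p ← -2.200000 + (0.46/2)·(3.982000 + 1.110535) = -1.028717
t=0.460000, p=-1.028717:
  k1 = f(0.460000, -1.028717) = 2.305926
  k2 = f(0.920000, 0.032009) = 0.737665
  p ← -1.028717 + (0.46/2)·(2.305926 + 0.737665) = -0.328691
p(0.92) ≈ -0.3287

-0.3287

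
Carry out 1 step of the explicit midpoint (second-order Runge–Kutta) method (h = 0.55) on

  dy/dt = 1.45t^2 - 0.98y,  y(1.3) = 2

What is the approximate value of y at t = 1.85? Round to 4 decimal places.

2.8276

Midpoint: k1 = f(t_n, y_n); k2 = f(t_n + h/2, y_n + (h/2)·k1); y_{n+1} = y_n + h·k2.
t=1.300000, y=2.000000:
  k1 = f(1.300000, 2.000000) = 0.490500
  k2 = f(1.575000, 2.134888) = 1.504717
  y ← 2.000000 + 0.55·1.504717 = 2.827594
y(1.85) ≈ 2.8276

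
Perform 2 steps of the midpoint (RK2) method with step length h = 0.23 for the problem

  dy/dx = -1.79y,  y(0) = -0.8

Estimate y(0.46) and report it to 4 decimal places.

-0.3624

Midpoint: k1 = f(x_n, y_n); k2 = f(x_n + h/2, y_n + (h/2)·k1); y_{n+1} = y_n + h·k2.
x=0.000000, y=-0.800000:
  k1 = f(0.000000, -0.800000) = 1.432000
  k2 = f(0.115000, -0.635320) = 1.137223
  y ← -0.800000 + 0.23·1.137223 = -0.538439
x=0.230000, y=-0.538439:
  k1 = f(0.230000, -0.538439) = 0.963805
  k2 = f(0.345000, -0.427601) = 0.765406
  y ← -0.538439 + 0.23·0.765406 = -0.362395
y(0.46) ≈ -0.3624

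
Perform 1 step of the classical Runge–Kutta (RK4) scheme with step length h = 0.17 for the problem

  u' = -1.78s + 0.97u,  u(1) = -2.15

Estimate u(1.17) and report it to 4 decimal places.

-2.8916

RK4: k1 = f(s_n, u_n); k2 = f(s_n + h/2, u_n + (h/2)·k1); k3 = f(s_n + h/2, u_n + (h/2)·k2); k4 = f(s_n + h, u_n + h·k3); u_{n+1} = u_n + (h/6)·(k1 + 2k2 + 2k3 + k4).
s=1.000000, u=-2.150000:
  k1 = f(1.000000, -2.150000) = -3.865500
  k2 = f(1.085000, -2.478568) = -4.335510
  k3 = f(1.085000, -2.518518) = -4.374263
  k4 = f(1.170000, -2.893625) = -4.889416
  u ← -2.150000 + (0.17/6)·(k1 + 2k2 + 2k3 + k4) = -2.891610
u(1.17) ≈ -2.8916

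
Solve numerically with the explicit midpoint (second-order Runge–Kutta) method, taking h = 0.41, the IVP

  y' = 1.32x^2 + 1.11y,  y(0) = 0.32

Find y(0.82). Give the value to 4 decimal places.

1.0383

Midpoint: k1 = f(x_n, y_n); k2 = f(x_n + h/2, y_n + (h/2)·k1); y_{n+1} = y_n + h·k2.
x=0.000000, y=0.320000:
  k1 = f(0.000000, 0.320000) = 0.355200
  k2 = f(0.205000, 0.392816) = 0.491499
  y ← 0.320000 + 0.41·0.491499 = 0.521514
x=0.410000, y=0.521514:
  k1 = f(0.410000, 0.521514) = 0.800773
  k2 = f(0.615000, 0.685673) = 1.260354
  y ← 0.521514 + 0.41·1.260354 = 1.038260
y(0.82) ≈ 1.0383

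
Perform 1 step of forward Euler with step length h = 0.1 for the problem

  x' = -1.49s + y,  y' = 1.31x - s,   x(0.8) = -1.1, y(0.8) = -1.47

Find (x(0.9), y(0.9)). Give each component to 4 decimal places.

Euler on (x,y): x_{n+1} = x_n + h·x', y_{n+1} = y_n + h·y'.
0.800000: (-1.100000, -1.470000); f=(-2.662000, -2.241000) → (-1.366200, -1.694100)
(x(0.9), y(0.9)) ≈ (-1.3662, -1.6941)

-1.3662, -1.6941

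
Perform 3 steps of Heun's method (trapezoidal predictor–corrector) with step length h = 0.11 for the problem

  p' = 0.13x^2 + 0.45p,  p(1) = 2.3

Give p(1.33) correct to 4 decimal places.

Heun: k1 = f(x_n, p_n); k2 = f(x_n + h, p_n + h·k1); p_{n+1} = p_n + (h/2)·(k1 + k2).
x=1.000000, p=2.300000:
  k1 = f(1.000000, 2.300000) = 1.165000
  k2 = f(1.110000, 2.428150) = 1.252841
  p ← 2.300000 + (0.11/2)·(1.165000 + 1.252841) = 2.432981
x=1.110000, p=2.432981:
  k1 = f(1.110000, 2.432981) = 1.255015
  k2 = f(1.220000, 2.571033) = 1.350457
  p ← 2.432981 + (0.11/2)·(1.255015 + 1.350457) = 2.576282
x=1.220000, p=2.576282:
  k1 = f(1.220000, 2.576282) = 1.352819
  k2 = f(1.330000, 2.725092) = 1.456249
  p ← 2.576282 + (0.11/2)·(1.352819 + 1.456249) = 2.730781
p(1.33) ≈ 2.7308

2.7308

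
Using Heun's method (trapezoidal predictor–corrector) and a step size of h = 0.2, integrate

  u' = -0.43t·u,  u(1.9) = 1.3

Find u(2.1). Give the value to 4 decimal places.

1.0956

Heun: k1 = f(t_n, u_n); k2 = f(t_n + h, u_n + h·k1); u_{n+1} = u_n + (h/2)·(k1 + k2).
t=1.900000, u=1.300000:
  k1 = f(1.900000, 1.300000) = -1.062100
  k2 = f(2.100000, 1.087580) = -0.982085
  u ← 1.300000 + (0.2/2)·(-1.062100 + (-0.982085)) = 1.095582
u(2.1) ≈ 1.0956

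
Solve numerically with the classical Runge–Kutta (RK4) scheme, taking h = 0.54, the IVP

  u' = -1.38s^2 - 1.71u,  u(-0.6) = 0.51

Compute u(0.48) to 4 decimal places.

0.0198

RK4: k1 = f(s_n, u_n); k2 = f(s_n + h/2, u_n + (h/2)·k1); k3 = f(s_n + h/2, u_n + (h/2)·k2); k4 = f(s_n + h, u_n + h·k3); u_{n+1} = u_n + (h/6)·(k1 + 2k2 + 2k3 + k4).
s=-0.600000, u=0.510000:
  k1 = f(-0.600000, 0.510000) = -1.368900
  k2 = f(-0.330000, 0.140397) = -0.390361
  k3 = f(-0.330000, 0.404603) = -0.842152
  k4 = f(-0.060000, 0.055238) = -0.099424
  u ← 0.510000 + (0.54/6)·(k1 + 2k2 + 2k3 + k4) = 0.155998
s=-0.060000, u=0.155998:
  k1 = f(-0.060000, 0.155998) = -0.271725
  k2 = f(0.210000, 0.082633) = -0.202160
  k3 = f(0.210000, 0.101415) = -0.234278
  k4 = f(0.480000, 0.029488) = -0.368377
  u ← 0.155998 + (0.54/6)·(k1 + 2k2 + 2k3 + k4) = 0.019830
u(0.48) ≈ 0.0198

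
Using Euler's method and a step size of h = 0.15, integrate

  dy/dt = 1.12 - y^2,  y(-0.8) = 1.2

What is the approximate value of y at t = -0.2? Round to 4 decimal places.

1.0868

Euler: y_{n+1} = y_n + h·f(t_n, y_n).
t=-0.800000, y=1.200000: f=-0.320000 → y ← 1.200000 + 0.15·(-0.320000) = 1.152000
t=-0.650000, y=1.152000: f=-0.207104 → y ← 1.152000 + 0.15·(-0.207104) = 1.120934
t=-0.500000, y=1.120934: f=-0.136494 → y ← 1.120934 + 0.15·(-0.136494) = 1.100460
t=-0.350000, y=1.100460: f=-0.091013 → y ← 1.100460 + 0.15·(-0.091013) = 1.086808
y(-0.2) ≈ 1.0868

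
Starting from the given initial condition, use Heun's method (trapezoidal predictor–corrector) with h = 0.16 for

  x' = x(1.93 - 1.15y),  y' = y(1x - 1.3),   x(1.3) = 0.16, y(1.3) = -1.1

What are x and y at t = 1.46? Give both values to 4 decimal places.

0.2582, -0.9235

Heun on (x,y): k1 = f(t_n, state_n); k2 = f(t_n + h, state_n + h·k1); state_{n+1} = state_n + (h/2)·(k1 + k2).
1.300000: (0.160000, -1.100000)
  k1 = (0.511200, 1.254000)
  predictor → (0.241792, -0.899360)
  k2 = (0.716735, 0.951710)
  → (0.258235, -0.923543)
(x(1.46), y(1.46)) ≈ (0.2582, -0.9235)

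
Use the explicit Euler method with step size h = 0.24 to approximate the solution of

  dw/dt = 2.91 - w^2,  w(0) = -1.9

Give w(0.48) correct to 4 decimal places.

-2.3960

Euler: w_{n+1} = w_n + h·f(t_n, w_n).
t=0.000000, w=-1.900000: f=-0.700000 → w ← -1.900000 + 0.24·(-0.700000) = -2.068000
t=0.240000, w=-2.068000: f=-1.366624 → w ← -2.068000 + 0.24·(-1.366624) = -2.395990
w(0.48) ≈ -2.3960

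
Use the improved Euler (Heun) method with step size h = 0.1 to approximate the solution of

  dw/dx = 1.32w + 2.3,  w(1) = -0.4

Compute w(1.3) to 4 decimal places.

0.2502

Heun: k1 = f(x_n, w_n); k2 = f(x_n + h, w_n + h·k1); w_{n+1} = w_n + (h/2)·(k1 + k2).
x=1.000000, w=-0.400000:
  k1 = f(1.000000, -0.400000) = 1.772000
  k2 = f(1.100000, -0.222800) = 2.005904
  w ← -0.400000 + (0.1/2)·(1.772000 + 2.005904) = -0.211105
x=1.100000, w=-0.211105:
  k1 = f(1.100000, -0.211105) = 2.021342
  k2 = f(1.200000, -0.008971) = 2.288159
  w ← -0.211105 + (0.1/2)·(2.021342 + 2.288159) = 0.004370
x=1.200000, w=0.004370:
  k1 = f(1.200000, 0.004370) = 2.305769
  k2 = f(1.300000, 0.234947) = 2.610130
  w ← 0.004370 + (0.1/2)·(2.305769 + 2.610130) = 0.250165
w(1.3) ≈ 0.2502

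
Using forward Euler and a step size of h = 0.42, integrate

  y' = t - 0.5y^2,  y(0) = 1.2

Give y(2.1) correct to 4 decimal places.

1.6803

Euler: y_{n+1} = y_n + h·f(t_n, y_n).
t=0.000000, y=1.200000: f=-0.720000 → y ← 1.200000 + 0.42·(-0.720000) = 0.897600
t=0.420000, y=0.897600: f=0.017157 → y ← 0.897600 + 0.42·0.017157 = 0.904806
t=0.840000, y=0.904806: f=0.430663 → y ← 0.904806 + 0.42·0.430663 = 1.085684
t=1.260000, y=1.085684: f=0.670645 → y ← 1.085684 + 0.42·0.670645 = 1.367355
t=1.680000, y=1.367355: f=0.745170 → y ← 1.367355 + 0.42·0.745170 = 1.680327
y(2.1) ≈ 1.6803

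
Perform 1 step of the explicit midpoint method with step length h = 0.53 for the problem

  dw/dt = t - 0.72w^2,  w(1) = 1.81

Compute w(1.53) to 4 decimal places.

Midpoint: k1 = f(t_n, w_n); k2 = f(t_n + h/2, w_n + (h/2)·k1); w_{n+1} = w_n + h·k2.
t=1.000000, w=1.810000:
  k1 = f(1.000000, 1.810000) = -1.358792
  k2 = f(1.265000, 1.449920) = -0.248633
  w ← 1.810000 + 0.53·(-0.248633) = 1.678224
w(1.53) ≈ 1.6782

1.6782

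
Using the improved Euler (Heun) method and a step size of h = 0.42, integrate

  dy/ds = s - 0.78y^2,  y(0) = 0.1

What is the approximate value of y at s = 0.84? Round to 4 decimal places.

Heun: k1 = f(s_n, y_n); k2 = f(s_n + h, y_n + h·k1); y_{n+1} = y_n + (h/2)·(k1 + k2).
s=0.000000, y=0.100000:
  k1 = f(0.000000, 0.100000) = -0.007800
  k2 = f(0.420000, 0.096724) = 0.412703
  y ← 0.100000 + (0.42/2)·(-0.007800 + 0.412703) = 0.185030
s=0.420000, y=0.185030:
  k1 = f(0.420000, 0.185030) = 0.393296
  k2 = f(0.840000, 0.350214) = 0.744333
  y ← 0.185030 + (0.42/2)·(0.393296 + 0.744333) = 0.423932
y(0.84) ≈ 0.4239

0.4239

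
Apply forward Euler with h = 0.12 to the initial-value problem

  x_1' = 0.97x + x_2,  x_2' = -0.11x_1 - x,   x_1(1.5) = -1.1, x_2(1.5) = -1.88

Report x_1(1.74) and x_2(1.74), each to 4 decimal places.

Euler on (x_1,x_2): x_1_{n+1} = x_1_n + h·x_1', x_2_{n+1} = x_2_n + h·x_2'.
1.500000: (-1.100000, -1.880000); f=(-0.425000, -1.379000) → (-1.151000, -2.045480)
1.620000: (-1.151000, -2.045480); f=(-0.474080, -1.493390) → (-1.207890, -2.224687)
(x_1(1.74), x_2(1.74)) ≈ (-1.2079, -2.2247)

-1.2079, -2.2247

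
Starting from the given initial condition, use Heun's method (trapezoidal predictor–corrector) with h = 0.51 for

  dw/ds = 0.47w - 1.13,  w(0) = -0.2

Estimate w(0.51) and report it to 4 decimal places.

Heun: k1 = f(s_n, w_n); k2 = f(s_n + h, w_n + h·k1); w_{n+1} = w_n + (h/2)·(k1 + k2).
s=0.000000, w=-0.200000:
  k1 = f(0.000000, -0.200000) = -1.224000
  k2 = f(0.510000, -0.824240) = -1.517393
  w ← -0.200000 + (0.51/2)·(-1.224000 + (-1.517393)) = -0.899055
w(0.51) ≈ -0.8991

-0.8991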